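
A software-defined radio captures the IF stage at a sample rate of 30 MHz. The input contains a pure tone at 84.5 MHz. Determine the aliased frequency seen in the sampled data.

5.5 MHz

84.5 MHz mod fs = 24.5 MHz.
24.5 MHz > fs/2 = 15 MHz, folds to fs − 24.5 MHz = 5.5 MHz.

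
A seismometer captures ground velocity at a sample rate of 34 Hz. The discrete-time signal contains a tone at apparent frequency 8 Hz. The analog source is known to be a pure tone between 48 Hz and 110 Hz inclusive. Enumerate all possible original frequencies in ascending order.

Frequencies that alias to 8 Hz are k·fs ± 8 Hz for integer k ≥ 0.
k=0: 8 Hz.
k=1: 26 Hz, 42 Hz.
k=2: 60 Hz, 76 Hz.
k=3: 94 Hz, 110 Hz.
k=4: 128 Hz, 144 Hz.
Within [48 Hz, 110 Hz]: 60 Hz, 76 Hz, 94 Hz, 110 Hz.

60 Hz, 76 Hz, 94 Hz, 110 Hz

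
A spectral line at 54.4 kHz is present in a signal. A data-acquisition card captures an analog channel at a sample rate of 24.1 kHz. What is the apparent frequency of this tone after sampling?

54.4 kHz mod fs = 6.2 kHz.
6.2 kHz ≤ fs/2 = 12.05 kHz, appears at 6.2 kHz.

6.2 kHz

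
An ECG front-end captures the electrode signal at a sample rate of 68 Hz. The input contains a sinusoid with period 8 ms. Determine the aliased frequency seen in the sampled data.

11 Hz

T = 8 ms → f = 1/T = 125 Hz.
125 Hz mod fs = 57 Hz.
57 Hz > fs/2 = 34 Hz, folds to fs − 57 Hz = 11 Hz.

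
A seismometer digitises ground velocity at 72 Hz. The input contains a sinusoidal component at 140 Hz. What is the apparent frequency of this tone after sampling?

140 Hz mod fs = 68 Hz.
68 Hz > fs/2 = 36 Hz, folds to fs − 68 Hz = 4 Hz.

4 Hz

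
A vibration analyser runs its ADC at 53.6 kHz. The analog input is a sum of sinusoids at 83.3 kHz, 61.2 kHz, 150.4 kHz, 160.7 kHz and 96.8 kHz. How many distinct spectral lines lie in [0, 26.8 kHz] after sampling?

fs/2 = 26.8 kHz.
83.3 kHz mod fs = 29.7 kHz.
29.7 kHz > fs/2 = 26.8 kHz, folds to fs − 29.7 kHz = 23.9 kHz.
61.2 kHz mod fs = 7.6 kHz.
7.6 kHz ≤ fs/2 = 26.8 kHz, appears at 7.6 kHz.
150.4 kHz mod fs = 43.2 kHz.
43.2 kHz > fs/2 = 26.8 kHz, folds to fs − 43.2 kHz = 10.4 kHz.
160.7 kHz mod fs = 53.5 kHz.
53.5 kHz > fs/2 = 26.8 kHz, folds to fs − 53.5 kHz = 0.1 kHz.
96.8 kHz mod fs = 43.2 kHz.
43.2 kHz > fs/2 = 26.8 kHz, folds to fs − 43.2 kHz = 10.4 kHz.
Distinct values: {0.1 kHz, 7.6 kHz, 10.4 kHz, 23.9 kHz} → 4.

4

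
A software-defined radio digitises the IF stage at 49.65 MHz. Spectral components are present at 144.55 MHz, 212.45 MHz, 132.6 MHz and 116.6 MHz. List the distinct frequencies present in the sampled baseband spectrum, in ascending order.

4.4 MHz, 13.85 MHz, 16.35 MHz, 17.3 MHz

fs/2 = 24.825 MHz.
144.55 MHz mod fs = 45.25 MHz.
45.25 MHz > fs/2 = 24.825 MHz, folds to fs − 45.25 MHz = 4.4 MHz.
212.45 MHz mod fs = 13.85 MHz.
13.85 MHz ≤ fs/2 = 24.825 MHz, appears at 13.85 MHz.
132.6 MHz mod fs = 33.3 MHz.
33.3 MHz > fs/2 = 24.825 MHz, folds to fs − 33.3 MHz = 16.35 MHz.
116.6 MHz mod fs = 17.3 MHz.
17.3 MHz ≤ fs/2 = 24.825 MHz, appears at 17.3 MHz.
Distinct values: {4.4 MHz, 13.85 MHz, 16.35 MHz, 17.3 MHz}.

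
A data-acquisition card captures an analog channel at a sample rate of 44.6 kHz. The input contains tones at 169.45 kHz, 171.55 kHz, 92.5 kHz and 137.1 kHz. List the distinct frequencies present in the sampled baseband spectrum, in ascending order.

fs/2 = 22.3 kHz.
169.45 kHz mod fs = 35.65 kHz.
35.65 kHz > fs/2 = 22.3 kHz, folds to fs − 35.65 kHz = 8.95 kHz.
171.55 kHz mod fs = 37.75 kHz.
37.75 kHz > fs/2 = 22.3 kHz, folds to fs − 37.75 kHz = 6.85 kHz.
92.5 kHz mod fs = 3.3 kHz.
3.3 kHz ≤ fs/2 = 22.3 kHz, appears at 3.3 kHz.
137.1 kHz mod fs = 3.3 kHz.
3.3 kHz ≤ fs/2 = 22.3 kHz, appears at 3.3 kHz.
Distinct values: {3.3 kHz, 6.85 kHz, 8.95 kHz}.

3.3 kHz, 6.85 kHz, 8.95 kHz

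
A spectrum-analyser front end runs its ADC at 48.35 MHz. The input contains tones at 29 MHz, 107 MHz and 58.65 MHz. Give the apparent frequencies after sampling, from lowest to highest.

fs/2 = 24.175 MHz.
29 MHz > fs/2 = 24.175 MHz, folds to fs − 29 MHz = 19.35 MHz.
107 MHz mod fs = 10.3 MHz.
10.3 MHz ≤ fs/2 = 24.175 MHz, appears at 10.3 MHz.
58.65 MHz mod fs = 10.3 MHz.
10.3 MHz ≤ fs/2 = 24.175 MHz, appears at 10.3 MHz.
Distinct values: {10.3 MHz, 19.35 MHz}.

10.3 MHz, 19.35 MHz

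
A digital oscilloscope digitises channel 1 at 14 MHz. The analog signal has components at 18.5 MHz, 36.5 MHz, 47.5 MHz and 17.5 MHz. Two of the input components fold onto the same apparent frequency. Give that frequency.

5.5 MHz

fs/2 = 7 MHz.
18.5 MHz mod fs = 4.5 MHz.
4.5 MHz ≤ fs/2 = 7 MHz, appears at 4.5 MHz.
36.5 MHz mod fs = 8.5 MHz.
8.5 MHz > fs/2 = 7 MHz, folds to fs − 8.5 MHz = 5.5 MHz.
47.5 MHz mod fs = 5.5 MHz.
5.5 MHz ≤ fs/2 = 7 MHz, appears at 5.5 MHz.
17.5 MHz mod fs = 3.5 MHz.
3.5 MHz ≤ fs/2 = 7 MHz, appears at 3.5 MHz.
36.5 MHz and 47.5 MHz both map to 5.5 MHz.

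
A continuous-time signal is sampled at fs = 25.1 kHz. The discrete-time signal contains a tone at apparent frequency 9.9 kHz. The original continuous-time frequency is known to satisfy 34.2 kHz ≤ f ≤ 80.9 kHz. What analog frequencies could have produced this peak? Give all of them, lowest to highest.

Frequencies that alias to 9.9 kHz are k·fs ± 9.9 kHz for integer k ≥ 0.
k=0: 9.9 kHz.
k=1: 15.2 kHz, 35 kHz.
k=2: 40.3 kHz, 60.1 kHz.
k=3: 65.4 kHz, 85.2 kHz.
k=4: 90.5 kHz, 110.3 kHz.
Within [34.2 kHz, 80.9 kHz]: 35 kHz, 40.3 kHz, 60.1 kHz, 65.4 kHz.

35 kHz, 40.3 kHz, 60.1 kHz, 65.4 kHz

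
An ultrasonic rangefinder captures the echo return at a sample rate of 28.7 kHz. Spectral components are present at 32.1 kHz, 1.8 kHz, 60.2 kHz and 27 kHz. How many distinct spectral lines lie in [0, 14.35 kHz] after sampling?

fs/2 = 14.35 kHz.
32.1 kHz mod fs = 3.4 kHz.
3.4 kHz ≤ fs/2 = 14.35 kHz, appears at 3.4 kHz.
1.8 kHz ≤ fs/2 = 14.35 kHz, passes unchanged.
60.2 kHz mod fs = 2.8 kHz.
2.8 kHz ≤ fs/2 = 14.35 kHz, appears at 2.8 kHz.
27 kHz > fs/2 = 14.35 kHz, folds to fs − 27 kHz = 1.7 kHz.
Distinct values: {1.7 kHz, 1.8 kHz, 2.8 kHz, 3.4 kHz} → 4.

4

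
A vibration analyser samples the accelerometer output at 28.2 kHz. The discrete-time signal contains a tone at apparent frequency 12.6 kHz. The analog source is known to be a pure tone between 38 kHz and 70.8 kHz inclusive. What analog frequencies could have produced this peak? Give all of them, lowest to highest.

Frequencies that alias to 12.6 kHz are k·fs ± 12.6 kHz for integer k ≥ 0.
k=0: 12.6 kHz.
k=1: 15.6 kHz, 40.8 kHz.
k=2: 43.8 kHz, 69 kHz.
k=3: 72 kHz, 97.2 kHz.
Within [38 kHz, 70.8 kHz]: 40.8 kHz, 43.8 kHz, 69 kHz.

40.8 kHz, 43.8 kHz, 69 kHz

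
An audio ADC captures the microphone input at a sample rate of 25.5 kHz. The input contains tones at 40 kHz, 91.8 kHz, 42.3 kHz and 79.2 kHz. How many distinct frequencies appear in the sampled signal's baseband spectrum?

fs/2 = 12.75 kHz.
40 kHz mod fs = 14.5 kHz.
14.5 kHz > fs/2 = 12.75 kHz, folds to fs − 14.5 kHz = 11 kHz.
91.8 kHz mod fs = 15.3 kHz.
15.3 kHz > fs/2 = 12.75 kHz, folds to fs − 15.3 kHz = 10.2 kHz.
42.3 kHz mod fs = 16.8 kHz.
16.8 kHz > fs/2 = 12.75 kHz, folds to fs − 16.8 kHz = 8.7 kHz.
79.2 kHz mod fs = 2.7 kHz.
2.7 kHz ≤ fs/2 = 12.75 kHz, appears at 2.7 kHz.
Distinct values: {2.7 kHz, 8.7 kHz, 10.2 kHz, 11 kHz} → 4.

4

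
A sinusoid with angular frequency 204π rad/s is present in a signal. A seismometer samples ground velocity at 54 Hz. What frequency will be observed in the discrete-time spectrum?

6 Hz

ω = 204π rad/s → f = ω/(2π) = 102 Hz.
102 Hz mod fs = 48 Hz.
48 Hz > fs/2 = 27 Hz, folds to fs − 48 Hz = 6 Hz.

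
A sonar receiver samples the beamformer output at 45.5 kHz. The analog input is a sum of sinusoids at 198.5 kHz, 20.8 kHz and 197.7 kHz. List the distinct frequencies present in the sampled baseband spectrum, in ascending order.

15.7 kHz, 16.5 kHz, 20.8 kHz

fs/2 = 22.75 kHz.
198.5 kHz mod fs = 16.5 kHz.
16.5 kHz ≤ fs/2 = 22.75 kHz, appears at 16.5 kHz.
20.8 kHz ≤ fs/2 = 22.75 kHz, passes unchanged.
197.7 kHz mod fs = 15.7 kHz.
15.7 kHz ≤ fs/2 = 22.75 kHz, appears at 15.7 kHz.
Distinct values: {15.7 kHz, 16.5 kHz, 20.8 kHz}.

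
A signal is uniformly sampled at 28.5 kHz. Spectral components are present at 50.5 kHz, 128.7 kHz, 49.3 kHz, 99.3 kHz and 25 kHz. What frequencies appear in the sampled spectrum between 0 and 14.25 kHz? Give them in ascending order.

3.5 kHz, 6.5 kHz, 7.7 kHz, 13.8 kHz

fs/2 = 14.25 kHz.
50.5 kHz mod fs = 22 kHz.
22 kHz > fs/2 = 14.25 kHz, folds to fs − 22 kHz = 6.5 kHz.
128.7 kHz mod fs = 14.7 kHz.
14.7 kHz > fs/2 = 14.25 kHz, folds to fs − 14.7 kHz = 13.8 kHz.
49.3 kHz mod fs = 20.8 kHz.
20.8 kHz > fs/2 = 14.25 kHz, folds to fs − 20.8 kHz = 7.7 kHz.
99.3 kHz mod fs = 13.8 kHz.
13.8 kHz ≤ fs/2 = 14.25 kHz, appears at 13.8 kHz.
25 kHz > fs/2 = 14.25 kHz, folds to fs − 25 kHz = 3.5 kHz.
Distinct values: {3.5 kHz, 6.5 kHz, 7.7 kHz, 13.8 kHz}.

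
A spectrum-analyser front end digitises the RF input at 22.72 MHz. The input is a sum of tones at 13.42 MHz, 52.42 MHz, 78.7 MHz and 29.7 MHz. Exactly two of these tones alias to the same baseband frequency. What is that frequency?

fs/2 = 11.36 MHz.
13.42 MHz > fs/2 = 11.36 MHz, folds to fs − 13.42 MHz = 9.3 MHz.
52.42 MHz mod fs = 6.98 MHz.
6.98 MHz ≤ fs/2 = 11.36 MHz, appears at 6.98 MHz.
78.7 MHz mod fs = 10.54 MHz.
10.54 MHz ≤ fs/2 = 11.36 MHz, appears at 10.54 MHz.
29.7 MHz mod fs = 6.98 MHz.
6.98 MHz ≤ fs/2 = 11.36 MHz, appears at 6.98 MHz.
29.7 MHz and 52.42 MHz both map to 6.98 MHz.

6.98 MHz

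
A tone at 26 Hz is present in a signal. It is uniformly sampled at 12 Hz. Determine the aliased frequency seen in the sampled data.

2 Hz

26 Hz mod fs = 2 Hz.
2 Hz ≤ fs/2 = 6 Hz, appears at 2 Hz.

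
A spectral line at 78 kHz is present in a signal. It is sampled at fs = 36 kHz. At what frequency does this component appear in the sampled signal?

78 kHz mod fs = 6 kHz.
6 kHz ≤ fs/2 = 18 kHz, appears at 6 kHz.

6 kHz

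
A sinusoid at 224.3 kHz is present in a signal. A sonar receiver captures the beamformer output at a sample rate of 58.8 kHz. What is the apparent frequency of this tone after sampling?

224.3 kHz mod fs = 47.9 kHz.
47.9 kHz > fs/2 = 29.4 kHz, folds to fs − 47.9 kHz = 10.9 kHz.

10.9 kHz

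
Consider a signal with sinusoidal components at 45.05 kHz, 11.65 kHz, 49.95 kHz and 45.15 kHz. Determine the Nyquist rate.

99.9 kHz

Highest-frequency component: 49.95 kHz.
Nyquist rate = 2 × 49.95 kHz = 99.9 kHz.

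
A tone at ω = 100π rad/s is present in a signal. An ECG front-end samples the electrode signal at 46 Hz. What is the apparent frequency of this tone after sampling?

ω = 100π rad/s → f = ω/(2π) = 50 Hz.
50 Hz mod fs = 4 Hz.
4 Hz ≤ fs/2 = 23 Hz, appears at 4 Hz.

4 Hz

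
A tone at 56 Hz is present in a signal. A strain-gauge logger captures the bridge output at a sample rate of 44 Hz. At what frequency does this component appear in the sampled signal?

56 Hz mod fs = 12 Hz.
12 Hz ≤ fs/2 = 22 Hz, appears at 12 Hz.

12 Hz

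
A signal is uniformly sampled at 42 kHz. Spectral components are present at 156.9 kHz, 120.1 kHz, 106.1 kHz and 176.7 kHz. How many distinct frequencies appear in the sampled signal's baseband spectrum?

fs/2 = 21 kHz.
156.9 kHz mod fs = 30.9 kHz.
30.9 kHz > fs/2 = 21 kHz, folds to fs − 30.9 kHz = 11.1 kHz.
120.1 kHz mod fs = 36.1 kHz.
36.1 kHz > fs/2 = 21 kHz, folds to fs − 36.1 kHz = 5.9 kHz.
106.1 kHz mod fs = 22.1 kHz.
22.1 kHz > fs/2 = 21 kHz, folds to fs − 22.1 kHz = 19.9 kHz.
176.7 kHz mod fs = 8.7 kHz.
8.7 kHz ≤ fs/2 = 21 kHz, appears at 8.7 kHz.
Distinct values: {5.9 kHz, 8.7 kHz, 11.1 kHz, 19.9 kHz} → 4.

4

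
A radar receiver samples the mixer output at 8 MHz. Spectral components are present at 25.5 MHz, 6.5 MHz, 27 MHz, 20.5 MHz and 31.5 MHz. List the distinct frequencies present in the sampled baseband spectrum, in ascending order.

fs/2 = 4 MHz.
25.5 MHz mod fs = 1.5 MHz.
1.5 MHz ≤ fs/2 = 4 MHz, appears at 1.5 MHz.
6.5 MHz > fs/2 = 4 MHz, folds to fs − 6.5 MHz = 1.5 MHz.
27 MHz mod fs = 3 MHz.
3 MHz ≤ fs/2 = 4 MHz, appears at 3 MHz.
20.5 MHz mod fs = 4.5 MHz.
4.5 MHz > fs/2 = 4 MHz, folds to fs − 4.5 MHz = 3.5 MHz.
31.5 MHz mod fs = 7.5 MHz.
7.5 MHz > fs/2 = 4 MHz, folds to fs − 7.5 MHz = 0.5 MHz.
Distinct values: {0.5 MHz, 1.5 MHz, 3 MHz, 3.5 MHz}.

0.5 MHz, 1.5 MHz, 3 MHz, 3.5 MHz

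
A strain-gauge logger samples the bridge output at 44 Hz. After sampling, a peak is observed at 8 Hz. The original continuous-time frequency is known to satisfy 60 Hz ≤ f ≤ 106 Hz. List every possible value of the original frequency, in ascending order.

80 Hz, 96 Hz

Frequencies that alias to 8 Hz are k·fs ± 8 Hz for integer k ≥ 0.
k=0: 8 Hz.
k=1: 36 Hz, 52 Hz.
k=2: 80 Hz, 96 Hz.
k=3: 124 Hz, 140 Hz.
Within [60 Hz, 106 Hz]: 80 Hz, 96 Hz.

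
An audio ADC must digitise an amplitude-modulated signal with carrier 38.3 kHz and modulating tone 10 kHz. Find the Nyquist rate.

96.6 kHz

AM sidebands sit at fc ± fm = 28.3 kHz and 48.3 kHz.
Highest-frequency component: 48.3 kHz.
Nyquist rate = 2 × 48.3 kHz = 96.6 kHz.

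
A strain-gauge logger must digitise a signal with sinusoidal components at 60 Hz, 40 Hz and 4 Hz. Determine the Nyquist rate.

120 Hz

Highest-frequency component: 60 Hz.
Nyquist rate = 2 × 60 Hz = 120 Hz.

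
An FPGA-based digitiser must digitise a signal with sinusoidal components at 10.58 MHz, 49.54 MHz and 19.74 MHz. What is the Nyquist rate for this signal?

Highest-frequency component: 49.54 MHz.
Nyquist rate = 2 × 49.54 MHz = 99.08 MHz.

99.08 MHz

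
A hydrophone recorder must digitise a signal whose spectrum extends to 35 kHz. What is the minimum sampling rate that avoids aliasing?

70 kHz

Nyquist rate = 2 × 35 kHz = 70 kHz.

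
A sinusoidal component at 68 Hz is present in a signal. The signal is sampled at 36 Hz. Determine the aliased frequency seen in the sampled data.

4 Hz

68 Hz mod fs = 32 Hz.
32 Hz > fs/2 = 18 Hz, folds to fs − 32 Hz = 4 Hz.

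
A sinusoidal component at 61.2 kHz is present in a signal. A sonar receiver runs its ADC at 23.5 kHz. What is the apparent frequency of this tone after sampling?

61.2 kHz mod fs = 14.2 kHz.
14.2 kHz > fs/2 = 11.75 kHz, folds to fs − 14.2 kHz = 9.3 kHz.

9.3 kHz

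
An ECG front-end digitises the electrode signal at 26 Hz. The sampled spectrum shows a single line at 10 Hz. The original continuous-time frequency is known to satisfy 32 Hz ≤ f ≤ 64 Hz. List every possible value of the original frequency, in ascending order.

36 Hz, 42 Hz, 62 Hz

Frequencies that alias to 10 Hz are k·fs ± 10 Hz for integer k ≥ 0.
k=0: 10 Hz.
k=1: 16 Hz, 36 Hz.
k=2: 42 Hz, 62 Hz.
k=3: 68 Hz, 88 Hz.
Within [32 Hz, 64 Hz]: 36 Hz, 42 Hz, 62 Hz.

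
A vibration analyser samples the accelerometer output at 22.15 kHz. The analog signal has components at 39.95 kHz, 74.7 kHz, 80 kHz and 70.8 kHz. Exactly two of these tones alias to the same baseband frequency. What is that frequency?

4.35 kHz

fs/2 = 11.075 kHz.
39.95 kHz mod fs = 17.8 kHz.
17.8 kHz > fs/2 = 11.075 kHz, folds to fs − 17.8 kHz = 4.35 kHz.
74.7 kHz mod fs = 8.25 kHz.
8.25 kHz ≤ fs/2 = 11.075 kHz, appears at 8.25 kHz.
80 kHz mod fs = 13.55 kHz.
13.55 kHz > fs/2 = 11.075 kHz, folds to fs − 13.55 kHz = 8.6 kHz.
70.8 kHz mod fs = 4.35 kHz.
4.35 kHz ≤ fs/2 = 11.075 kHz, appears at 4.35 kHz.
39.95 kHz and 70.8 kHz both map to 4.35 kHz.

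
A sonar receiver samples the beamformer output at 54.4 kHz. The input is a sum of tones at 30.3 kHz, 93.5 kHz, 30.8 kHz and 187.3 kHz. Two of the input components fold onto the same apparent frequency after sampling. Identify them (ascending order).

30.3 kHz, 187.3 kHz

fs/2 = 27.2 kHz.
30.3 kHz > fs/2 = 27.2 kHz, folds to fs − 30.3 kHz = 24.1 kHz.
93.5 kHz mod fs = 39.1 kHz.
39.1 kHz > fs/2 = 27.2 kHz, folds to fs − 39.1 kHz = 15.3 kHz.
30.8 kHz > fs/2 = 27.2 kHz, folds to fs − 30.8 kHz = 23.6 kHz.
187.3 kHz mod fs = 24.1 kHz.
24.1 kHz ≤ fs/2 = 27.2 kHz, appears at 24.1 kHz.
30.3 kHz and 187.3 kHz both map to 24.1 kHz.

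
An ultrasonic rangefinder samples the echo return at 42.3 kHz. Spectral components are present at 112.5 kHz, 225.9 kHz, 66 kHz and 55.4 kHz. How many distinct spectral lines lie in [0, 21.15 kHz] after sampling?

fs/2 = 21.15 kHz.
112.5 kHz mod fs = 27.9 kHz.
27.9 kHz > fs/2 = 21.15 kHz, folds to fs − 27.9 kHz = 14.4 kHz.
225.9 kHz mod fs = 14.4 kHz.
14.4 kHz ≤ fs/2 = 21.15 kHz, appears at 14.4 kHz.
66 kHz mod fs = 23.7 kHz.
23.7 kHz > fs/2 = 21.15 kHz, folds to fs − 23.7 kHz = 18.6 kHz.
55.4 kHz mod fs = 13.1 kHz.
13.1 kHz ≤ fs/2 = 21.15 kHz, appears at 13.1 kHz.
Distinct values: {13.1 kHz, 14.4 kHz, 18.6 kHz} → 3.

3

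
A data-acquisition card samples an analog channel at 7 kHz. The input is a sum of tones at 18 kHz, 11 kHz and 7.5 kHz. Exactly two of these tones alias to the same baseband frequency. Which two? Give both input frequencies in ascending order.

11 kHz, 18 kHz

fs/2 = 3.5 kHz.
18 kHz mod fs = 4 kHz.
4 kHz > fs/2 = 3.5 kHz, folds to fs − 4 kHz = 3 kHz.
11 kHz mod fs = 4 kHz.
4 kHz > fs/2 = 3.5 kHz, folds to fs − 4 kHz = 3 kHz.
7.5 kHz mod fs = 0.5 kHz.
0.5 kHz ≤ fs/2 = 3.5 kHz, appears at 0.5 kHz.
11 kHz and 18 kHz both map to 3 kHz.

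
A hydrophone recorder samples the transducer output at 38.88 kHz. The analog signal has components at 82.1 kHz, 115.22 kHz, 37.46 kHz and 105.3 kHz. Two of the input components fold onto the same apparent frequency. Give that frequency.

fs/2 = 19.44 kHz.
82.1 kHz mod fs = 4.34 kHz.
4.34 kHz ≤ fs/2 = 19.44 kHz, appears at 4.34 kHz.
115.22 kHz mod fs = 37.46 kHz.
37.46 kHz > fs/2 = 19.44 kHz, folds to fs − 37.46 kHz = 1.42 kHz.
37.46 kHz > fs/2 = 19.44 kHz, folds to fs − 37.46 kHz = 1.42 kHz.
105.3 kHz mod fs = 27.54 kHz.
27.54 kHz > fs/2 = 19.44 kHz, folds to fs − 27.54 kHz = 11.34 kHz.
37.46 kHz and 115.22 kHz both map to 1.42 kHz.

1.42 kHz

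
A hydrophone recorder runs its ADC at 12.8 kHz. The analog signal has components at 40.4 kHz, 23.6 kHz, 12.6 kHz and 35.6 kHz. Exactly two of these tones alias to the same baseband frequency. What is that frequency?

2 kHz

fs/2 = 6.4 kHz.
40.4 kHz mod fs = 2 kHz.
2 kHz ≤ fs/2 = 6.4 kHz, appears at 2 kHz.
23.6 kHz mod fs = 10.8 kHz.
10.8 kHz > fs/2 = 6.4 kHz, folds to fs − 10.8 kHz = 2 kHz.
12.6 kHz > fs/2 = 6.4 kHz, folds to fs − 12.6 kHz = 0.2 kHz.
35.6 kHz mod fs = 10 kHz.
10 kHz > fs/2 = 6.4 kHz, folds to fs − 10 kHz = 2.8 kHz.
23.6 kHz and 40.4 kHz both map to 2 kHz.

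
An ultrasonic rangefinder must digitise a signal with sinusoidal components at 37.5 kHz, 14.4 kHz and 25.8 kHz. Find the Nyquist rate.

75 kHz

Highest-frequency component: 37.5 kHz.
Nyquist rate = 2 × 37.5 kHz = 75 kHz.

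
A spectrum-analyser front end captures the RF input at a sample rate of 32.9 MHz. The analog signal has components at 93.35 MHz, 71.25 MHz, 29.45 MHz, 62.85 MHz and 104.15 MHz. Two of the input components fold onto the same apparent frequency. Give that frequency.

fs/2 = 16.45 MHz.
93.35 MHz mod fs = 27.55 MHz.
27.55 MHz > fs/2 = 16.45 MHz, folds to fs − 27.55 MHz = 5.35 MHz.
71.25 MHz mod fs = 5.45 MHz.
5.45 MHz ≤ fs/2 = 16.45 MHz, appears at 5.45 MHz.
29.45 MHz > fs/2 = 16.45 MHz, folds to fs − 29.45 MHz = 3.45 MHz.
62.85 MHz mod fs = 29.95 MHz.
29.95 MHz > fs/2 = 16.45 MHz, folds to fs − 29.95 MHz = 2.95 MHz.
104.15 MHz mod fs = 5.45 MHz.
5.45 MHz ≤ fs/2 = 16.45 MHz, appears at 5.45 MHz.
71.25 MHz and 104.15 MHz both map to 5.45 MHz.

5.45 MHz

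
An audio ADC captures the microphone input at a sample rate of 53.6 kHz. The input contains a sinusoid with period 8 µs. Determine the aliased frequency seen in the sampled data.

17.8 kHz

T = 8 µs → f = 1/T = 125 kHz.
125 kHz mod fs = 17.8 kHz.
17.8 kHz ≤ fs/2 = 26.8 kHz, appears at 17.8 kHz.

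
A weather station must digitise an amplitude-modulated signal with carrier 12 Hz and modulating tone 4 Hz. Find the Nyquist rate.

AM sidebands sit at fc ± fm = 8 Hz and 16 Hz.
Highest-frequency component: 16 Hz.
Nyquist rate = 2 × 16 Hz = 32 Hz.

32 Hz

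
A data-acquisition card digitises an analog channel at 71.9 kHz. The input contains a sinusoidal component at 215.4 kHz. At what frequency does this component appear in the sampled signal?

0.3 kHz

215.4 kHz mod fs = 71.6 kHz.
71.6 kHz > fs/2 = 35.95 kHz, folds to fs − 71.6 kHz = 0.3 kHz.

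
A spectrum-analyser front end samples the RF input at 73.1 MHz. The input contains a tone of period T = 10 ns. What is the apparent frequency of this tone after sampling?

T = 10 ns → f = 1/T = 100 MHz.
100 MHz mod fs = 26.9 MHz.
26.9 MHz ≤ fs/2 = 36.55 MHz, appears at 26.9 MHz.

26.9 MHz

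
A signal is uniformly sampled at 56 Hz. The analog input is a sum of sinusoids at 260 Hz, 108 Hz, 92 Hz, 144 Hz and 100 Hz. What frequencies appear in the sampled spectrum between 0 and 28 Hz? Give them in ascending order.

4 Hz, 12 Hz, 20 Hz, 24 Hz

fs/2 = 28 Hz.
260 Hz mod fs = 36 Hz.
36 Hz > fs/2 = 28 Hz, folds to fs − 36 Hz = 20 Hz.
108 Hz mod fs = 52 Hz.
52 Hz > fs/2 = 28 Hz, folds to fs − 52 Hz = 4 Hz.
92 Hz mod fs = 36 Hz.
36 Hz > fs/2 = 28 Hz, folds to fs − 36 Hz = 20 Hz.
144 Hz mod fs = 32 Hz.
32 Hz > fs/2 = 28 Hz, folds to fs − 32 Hz = 24 Hz.
100 Hz mod fs = 44 Hz.
44 Hz > fs/2 = 28 Hz, folds to fs − 44 Hz = 12 Hz.
Distinct values: {4 Hz, 12 Hz, 20 Hz, 24 Hz}.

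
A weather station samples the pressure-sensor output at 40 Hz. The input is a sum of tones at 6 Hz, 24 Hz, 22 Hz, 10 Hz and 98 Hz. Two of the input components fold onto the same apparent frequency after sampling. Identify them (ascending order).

22 Hz, 98 Hz

fs/2 = 20 Hz.
6 Hz ≤ fs/2 = 20 Hz, passes unchanged.
24 Hz > fs/2 = 20 Hz, folds to fs − 24 Hz = 16 Hz.
22 Hz > fs/2 = 20 Hz, folds to fs − 22 Hz = 18 Hz.
10 Hz ≤ fs/2 = 20 Hz, passes unchanged.
98 Hz mod fs = 18 Hz.
18 Hz ≤ fs/2 = 20 Hz, appears at 18 Hz.
22 Hz and 98 Hz both map to 18 Hz.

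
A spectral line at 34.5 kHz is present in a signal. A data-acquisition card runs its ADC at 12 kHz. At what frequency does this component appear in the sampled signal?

1.5 kHz

34.5 kHz mod fs = 10.5 kHz.
10.5 kHz > fs/2 = 6 kHz, folds to fs − 10.5 kHz = 1.5 kHz.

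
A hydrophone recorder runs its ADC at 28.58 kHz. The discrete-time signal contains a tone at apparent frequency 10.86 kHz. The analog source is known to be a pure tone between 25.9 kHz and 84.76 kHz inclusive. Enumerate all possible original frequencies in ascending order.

Frequencies that alias to 10.86 kHz are k·fs ± 10.86 kHz for integer k ≥ 0.
k=0: 10.86 kHz.
k=1: 17.72 kHz, 39.44 kHz.
k=2: 46.3 kHz, 68.02 kHz.
k=3: 74.88 kHz, 96.6 kHz.
k=4: 103.46 kHz, 125.18 kHz.
Within [25.9 kHz, 84.76 kHz]: 39.44 kHz, 46.3 kHz, 68.02 kHz, 74.88 kHz.

39.44 kHz, 46.3 kHz, 68.02 kHz, 74.88 kHz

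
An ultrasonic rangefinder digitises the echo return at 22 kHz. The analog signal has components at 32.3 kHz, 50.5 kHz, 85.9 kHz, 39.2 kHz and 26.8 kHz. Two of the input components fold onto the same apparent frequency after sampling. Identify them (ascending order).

fs/2 = 11 kHz.
32.3 kHz mod fs = 10.3 kHz.
10.3 kHz ≤ fs/2 = 11 kHz, appears at 10.3 kHz.
50.5 kHz mod fs = 6.5 kHz.
6.5 kHz ≤ fs/2 = 11 kHz, appears at 6.5 kHz.
85.9 kHz mod fs = 19.9 kHz.
19.9 kHz > fs/2 = 11 kHz, folds to fs − 19.9 kHz = 2.1 kHz.
39.2 kHz mod fs = 17.2 kHz.
17.2 kHz > fs/2 = 11 kHz, folds to fs − 17.2 kHz = 4.8 kHz.
26.8 kHz mod fs = 4.8 kHz.
4.8 kHz ≤ fs/2 = 11 kHz, appears at 4.8 kHz.
26.8 kHz and 39.2 kHz both map to 4.8 kHz.

26.8 kHz, 39.2 kHz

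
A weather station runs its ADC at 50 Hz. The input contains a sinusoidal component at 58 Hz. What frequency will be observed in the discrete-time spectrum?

58 Hz mod fs = 8 Hz.
8 Hz ≤ fs/2 = 25 Hz, appears at 8 Hz.

8 Hz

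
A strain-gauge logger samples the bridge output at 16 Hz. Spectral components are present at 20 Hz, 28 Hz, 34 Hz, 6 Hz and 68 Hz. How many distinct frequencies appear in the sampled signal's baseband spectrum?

fs/2 = 8 Hz.
20 Hz mod fs = 4 Hz.
4 Hz ≤ fs/2 = 8 Hz, appears at 4 Hz.
28 Hz mod fs = 12 Hz.
12 Hz > fs/2 = 8 Hz, folds to fs − 12 Hz = 4 Hz.
34 Hz mod fs = 2 Hz.
2 Hz ≤ fs/2 = 8 Hz, appears at 2 Hz.
6 Hz ≤ fs/2 = 8 Hz, passes unchanged.
68 Hz mod fs = 4 Hz.
4 Hz ≤ fs/2 = 8 Hz, appears at 4 Hz.
Distinct values: {2 Hz, 4 Hz, 6 Hz} → 3.

3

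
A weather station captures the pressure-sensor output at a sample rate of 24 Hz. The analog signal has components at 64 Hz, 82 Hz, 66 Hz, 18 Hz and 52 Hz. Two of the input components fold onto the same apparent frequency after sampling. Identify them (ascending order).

18 Hz, 66 Hz

fs/2 = 12 Hz.
64 Hz mod fs = 16 Hz.
16 Hz > fs/2 = 12 Hz, folds to fs − 16 Hz = 8 Hz.
82 Hz mod fs = 10 Hz.
10 Hz ≤ fs/2 = 12 Hz, appears at 10 Hz.
66 Hz mod fs = 18 Hz.
18 Hz > fs/2 = 12 Hz, folds to fs − 18 Hz = 6 Hz.
18 Hz > fs/2 = 12 Hz, folds to fs − 18 Hz = 6 Hz.
52 Hz mod fs = 4 Hz.
4 Hz ≤ fs/2 = 12 Hz, appears at 4 Hz.
18 Hz and 66 Hz both map to 6 Hz.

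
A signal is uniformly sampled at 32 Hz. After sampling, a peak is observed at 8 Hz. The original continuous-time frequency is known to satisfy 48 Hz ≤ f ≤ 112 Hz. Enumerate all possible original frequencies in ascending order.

56 Hz, 72 Hz, 88 Hz, 104 Hz

Frequencies that alias to 8 Hz are k·fs ± 8 Hz for integer k ≥ 0.
k=0: 8 Hz.
k=1: 24 Hz, 40 Hz.
k=2: 56 Hz, 72 Hz.
k=3: 88 Hz, 104 Hz.
k=4: 120 Hz, 136 Hz.
Within [48 Hz, 112 Hz]: 56 Hz, 72 Hz, 88 Hz, 104 Hz.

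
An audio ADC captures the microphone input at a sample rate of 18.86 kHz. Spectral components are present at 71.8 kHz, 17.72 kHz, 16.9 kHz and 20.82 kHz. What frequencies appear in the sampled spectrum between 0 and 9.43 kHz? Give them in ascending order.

fs/2 = 9.43 kHz.
71.8 kHz mod fs = 15.22 kHz.
15.22 kHz > fs/2 = 9.43 kHz, folds to fs − 15.22 kHz = 3.64 kHz.
17.72 kHz > fs/2 = 9.43 kHz, folds to fs − 17.72 kHz = 1.14 kHz.
16.9 kHz > fs/2 = 9.43 kHz, folds to fs − 16.9 kHz = 1.96 kHz.
20.82 kHz mod fs = 1.96 kHz.
1.96 kHz ≤ fs/2 = 9.43 kHz, appears at 1.96 kHz.
Distinct values: {1.14 kHz, 1.96 kHz, 3.64 kHz}.

1.14 kHz, 1.96 kHz, 3.64 kHz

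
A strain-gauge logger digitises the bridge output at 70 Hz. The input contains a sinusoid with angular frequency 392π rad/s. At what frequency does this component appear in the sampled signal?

ω = 392π rad/s → f = ω/(2π) = 196 Hz.
196 Hz mod fs = 56 Hz.
56 Hz > fs/2 = 35 Hz, folds to fs − 56 Hz = 14 Hz.

14 Hz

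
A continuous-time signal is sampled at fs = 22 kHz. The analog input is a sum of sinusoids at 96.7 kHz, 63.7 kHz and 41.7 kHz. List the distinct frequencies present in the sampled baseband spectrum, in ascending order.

2.3 kHz, 8.7 kHz

fs/2 = 11 kHz.
96.7 kHz mod fs = 8.7 kHz.
8.7 kHz ≤ fs/2 = 11 kHz, appears at 8.7 kHz.
63.7 kHz mod fs = 19.7 kHz.
19.7 kHz > fs/2 = 11 kHz, folds to fs − 19.7 kHz = 2.3 kHz.
41.7 kHz mod fs = 19.7 kHz.
19.7 kHz > fs/2 = 11 kHz, folds to fs − 19.7 kHz = 2.3 kHz.
Distinct values: {2.3 kHz, 8.7 kHz}.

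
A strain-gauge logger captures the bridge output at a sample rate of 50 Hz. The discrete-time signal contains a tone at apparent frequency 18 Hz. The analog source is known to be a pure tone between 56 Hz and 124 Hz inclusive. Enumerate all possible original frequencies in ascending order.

68 Hz, 82 Hz, 118 Hz

Frequencies that alias to 18 Hz are k·fs ± 18 Hz for integer k ≥ 0.
k=0: 18 Hz.
k=1: 32 Hz, 68 Hz.
k=2: 82 Hz, 118 Hz.
k=3: 132 Hz, 168 Hz.
Within [56 Hz, 124 Hz]: 68 Hz, 82 Hz, 118 Hz.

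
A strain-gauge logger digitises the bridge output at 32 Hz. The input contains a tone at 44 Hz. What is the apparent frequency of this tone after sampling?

44 Hz mod fs = 12 Hz.
12 Hz ≤ fs/2 = 16 Hz, appears at 12 Hz.

12 Hz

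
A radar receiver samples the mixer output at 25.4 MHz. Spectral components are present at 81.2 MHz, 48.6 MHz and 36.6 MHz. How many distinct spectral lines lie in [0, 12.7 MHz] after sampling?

3

fs/2 = 12.7 MHz.
81.2 MHz mod fs = 5 MHz.
5 MHz ≤ fs/2 = 12.7 MHz, appears at 5 MHz.
48.6 MHz mod fs = 23.2 MHz.
23.2 MHz > fs/2 = 12.7 MHz, folds to fs − 23.2 MHz = 2.2 MHz.
36.6 MHz mod fs = 11.2 MHz.
11.2 MHz ≤ fs/2 = 12.7 MHz, appears at 11.2 MHz.
Distinct values: {2.2 MHz, 5 MHz, 11.2 MHz} → 3.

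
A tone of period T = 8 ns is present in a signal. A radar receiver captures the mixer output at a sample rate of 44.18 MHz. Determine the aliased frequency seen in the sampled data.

T = 8 ns → f = 1/T = 125 MHz.
125 MHz mod fs = 36.64 MHz.
36.64 MHz > fs/2 = 22.09 MHz, folds to fs − 36.64 MHz = 7.54 MHz.

7.54 MHz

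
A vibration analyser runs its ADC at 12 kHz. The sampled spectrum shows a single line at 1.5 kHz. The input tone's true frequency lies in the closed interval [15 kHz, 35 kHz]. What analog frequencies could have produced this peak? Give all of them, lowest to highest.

Frequencies that alias to 1.5 kHz are k·fs ± 1.5 kHz for integer k ≥ 0.
k=0: 1.5 kHz.
k=1: 10.5 kHz, 13.5 kHz.
k=2: 22.5 kHz, 25.5 kHz.
k=3: 34.5 kHz, 37.5 kHz.
k=4: 46.5 kHz, 49.5 kHz.
Within [15 kHz, 35 kHz]: 22.5 kHz, 25.5 kHz, 34.5 kHz.

22.5 kHz, 25.5 kHz, 34.5 kHz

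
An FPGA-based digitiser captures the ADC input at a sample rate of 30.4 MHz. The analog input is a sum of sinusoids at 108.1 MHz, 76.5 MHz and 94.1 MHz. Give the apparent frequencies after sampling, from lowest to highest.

2.9 MHz, 13.5 MHz, 14.7 MHz

fs/2 = 15.2 MHz.
108.1 MHz mod fs = 16.9 MHz.
16.9 MHz > fs/2 = 15.2 MHz, folds to fs − 16.9 MHz = 13.5 MHz.
76.5 MHz mod fs = 15.7 MHz.
15.7 MHz > fs/2 = 15.2 MHz, folds to fs − 15.7 MHz = 14.7 MHz.
94.1 MHz mod fs = 2.9 MHz.
2.9 MHz ≤ fs/2 = 15.2 MHz, appears at 2.9 MHz.
Distinct values: {2.9 MHz, 13.5 MHz, 14.7 MHz}.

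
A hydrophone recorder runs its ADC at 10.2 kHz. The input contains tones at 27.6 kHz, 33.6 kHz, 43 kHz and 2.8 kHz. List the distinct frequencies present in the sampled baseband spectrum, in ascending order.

fs/2 = 5.1 kHz.
27.6 kHz mod fs = 7.2 kHz.
7.2 kHz > fs/2 = 5.1 kHz, folds to fs − 7.2 kHz = 3 kHz.
33.6 kHz mod fs = 3 kHz.
3 kHz ≤ fs/2 = 5.1 kHz, appears at 3 kHz.
43 kHz mod fs = 2.2 kHz.
2.2 kHz ≤ fs/2 = 5.1 kHz, appears at 2.2 kHz.
2.8 kHz ≤ fs/2 = 5.1 kHz, passes unchanged.
Distinct values: {2.2 kHz, 2.8 kHz, 3 kHz}.

2.2 kHz, 2.8 kHz, 3 kHz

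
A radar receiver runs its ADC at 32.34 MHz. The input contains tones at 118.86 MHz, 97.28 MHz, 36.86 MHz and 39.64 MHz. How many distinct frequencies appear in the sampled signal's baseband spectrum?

4

fs/2 = 16.17 MHz.
118.86 MHz mod fs = 21.84 MHz.
21.84 MHz > fs/2 = 16.17 MHz, folds to fs − 21.84 MHz = 10.5 MHz.
97.28 MHz mod fs = 0.26 MHz.
0.26 MHz ≤ fs/2 = 16.17 MHz, appears at 0.26 MHz.
36.86 MHz mod fs = 4.52 MHz.
4.52 MHz ≤ fs/2 = 16.17 MHz, appears at 4.52 MHz.
39.64 MHz mod fs = 7.3 MHz.
7.3 MHz ≤ fs/2 = 16.17 MHz, appears at 7.3 MHz.
Distinct values: {0.26 MHz, 4.52 MHz, 7.3 MHz, 10.5 MHz} → 4.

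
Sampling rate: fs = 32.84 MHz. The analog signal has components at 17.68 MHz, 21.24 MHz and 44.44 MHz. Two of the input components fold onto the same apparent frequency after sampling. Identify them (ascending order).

fs/2 = 16.42 MHz.
17.68 MHz > fs/2 = 16.42 MHz, folds to fs − 17.68 MHz = 15.16 MHz.
21.24 MHz > fs/2 = 16.42 MHz, folds to fs − 21.24 MHz = 11.6 MHz.
44.44 MHz mod fs = 11.6 MHz.
11.6 MHz ≤ fs/2 = 16.42 MHz, appears at 11.6 MHz.
21.24 MHz and 44.44 MHz both map to 11.6 MHz.

21.24 MHz, 44.44 MHz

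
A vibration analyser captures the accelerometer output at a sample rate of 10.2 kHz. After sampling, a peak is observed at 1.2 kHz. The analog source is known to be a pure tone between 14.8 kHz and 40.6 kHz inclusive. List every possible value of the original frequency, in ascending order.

19.2 kHz, 21.6 kHz, 29.4 kHz, 31.8 kHz, 39.6 kHz

Frequencies that alias to 1.2 kHz are k·fs ± 1.2 kHz for integer k ≥ 0.
k=0: 1.2 kHz.
k=1: 9 kHz, 11.4 kHz.
k=2: 19.2 kHz, 21.6 kHz.
k=3: 29.4 kHz, 31.8 kHz.
k=4: 39.6 kHz, 42 kHz.
k=5: 49.8 kHz, 52.2 kHz.
Within [14.8 kHz, 40.6 kHz]: 19.2 kHz, 21.6 kHz, 29.4 kHz, 31.8 kHz, 39.6 kHz.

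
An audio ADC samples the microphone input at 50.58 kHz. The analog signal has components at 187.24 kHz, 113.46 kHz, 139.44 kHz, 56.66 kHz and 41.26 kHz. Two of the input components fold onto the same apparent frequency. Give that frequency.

fs/2 = 25.29 kHz.
187.24 kHz mod fs = 35.5 kHz.
35.5 kHz > fs/2 = 25.29 kHz, folds to fs − 35.5 kHz = 15.08 kHz.
113.46 kHz mod fs = 12.3 kHz.
12.3 kHz ≤ fs/2 = 25.29 kHz, appears at 12.3 kHz.
139.44 kHz mod fs = 38.28 kHz.
38.28 kHz > fs/2 = 25.29 kHz, folds to fs − 38.28 kHz = 12.3 kHz.
56.66 kHz mod fs = 6.08 kHz.
6.08 kHz ≤ fs/2 = 25.29 kHz, appears at 6.08 kHz.
41.26 kHz > fs/2 = 25.29 kHz, folds to fs − 41.26 kHz = 9.32 kHz.
113.46 kHz and 139.44 kHz both map to 12.3 kHz.

12.3 kHz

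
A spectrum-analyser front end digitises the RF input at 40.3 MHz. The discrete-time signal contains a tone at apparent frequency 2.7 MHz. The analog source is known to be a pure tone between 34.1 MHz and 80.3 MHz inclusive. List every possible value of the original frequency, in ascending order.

37.6 MHz, 43 MHz, 77.9 MHz

Frequencies that alias to 2.7 MHz are k·fs ± 2.7 MHz for integer k ≥ 0.
k=0: 2.7 MHz.
k=1: 37.6 MHz, 43 MHz.
k=2: 77.9 MHz, 83.3 MHz.
k=3: 118.2 MHz, 123.6 MHz.
Within [34.1 MHz, 80.3 MHz]: 37.6 MHz, 43 MHz, 77.9 MHz.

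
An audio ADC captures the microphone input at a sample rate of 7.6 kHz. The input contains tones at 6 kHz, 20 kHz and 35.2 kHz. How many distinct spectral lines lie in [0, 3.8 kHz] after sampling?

fs/2 = 3.8 kHz.
6 kHz > fs/2 = 3.8 kHz, folds to fs − 6 kHz = 1.6 kHz.
20 kHz mod fs = 4.8 kHz.
4.8 kHz > fs/2 = 3.8 kHz, folds to fs − 4.8 kHz = 2.8 kHz.
35.2 kHz mod fs = 4.8 kHz.
4.8 kHz > fs/2 = 3.8 kHz, folds to fs − 4.8 kHz = 2.8 kHz.
Distinct values: {1.6 kHz, 2.8 kHz} → 2.

2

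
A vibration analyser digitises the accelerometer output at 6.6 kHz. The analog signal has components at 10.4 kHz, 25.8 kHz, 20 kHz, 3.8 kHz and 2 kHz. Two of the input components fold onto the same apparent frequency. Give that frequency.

fs/2 = 3.3 kHz.
10.4 kHz mod fs = 3.8 kHz.
3.8 kHz > fs/2 = 3.3 kHz, folds to fs − 3.8 kHz = 2.8 kHz.
25.8 kHz mod fs = 6 kHz.
6 kHz > fs/2 = 3.3 kHz, folds to fs − 6 kHz = 0.6 kHz.
20 kHz mod fs = 0.2 kHz.
0.2 kHz ≤ fs/2 = 3.3 kHz, appears at 0.2 kHz.
3.8 kHz > fs/2 = 3.3 kHz, folds to fs − 3.8 kHz = 2.8 kHz.
2 kHz ≤ fs/2 = 3.3 kHz, passes unchanged.
3.8 kHz and 10.4 kHz both map to 2.8 kHz.

2.8 kHz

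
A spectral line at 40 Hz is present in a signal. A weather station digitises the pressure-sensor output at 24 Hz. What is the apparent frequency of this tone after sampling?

40 Hz mod fs = 16 Hz.
16 Hz > fs/2 = 12 Hz, folds to fs − 16 Hz = 8 Hz.

8 Hz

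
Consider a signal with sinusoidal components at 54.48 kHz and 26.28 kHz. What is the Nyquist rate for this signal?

Highest-frequency component: 54.48 kHz.
Nyquist rate = 2 × 54.48 kHz = 108.96 kHz.

108.96 kHz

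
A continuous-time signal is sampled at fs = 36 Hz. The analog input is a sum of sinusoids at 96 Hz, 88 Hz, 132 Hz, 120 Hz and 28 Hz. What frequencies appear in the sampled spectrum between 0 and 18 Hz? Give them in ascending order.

8 Hz, 12 Hz, 16 Hz

fs/2 = 18 Hz.
96 Hz mod fs = 24 Hz.
24 Hz > fs/2 = 18 Hz, folds to fs − 24 Hz = 12 Hz.
88 Hz mod fs = 16 Hz.
16 Hz ≤ fs/2 = 18 Hz, appears at 16 Hz.
132 Hz mod fs = 24 Hz.
24 Hz > fs/2 = 18 Hz, folds to fs − 24 Hz = 12 Hz.
120 Hz mod fs = 12 Hz.
12 Hz ≤ fs/2 = 18 Hz, appears at 12 Hz.
28 Hz > fs/2 = 18 Hz, folds to fs − 28 Hz = 8 Hz.
Distinct values: {8 Hz, 12 Hz, 16 Hz}.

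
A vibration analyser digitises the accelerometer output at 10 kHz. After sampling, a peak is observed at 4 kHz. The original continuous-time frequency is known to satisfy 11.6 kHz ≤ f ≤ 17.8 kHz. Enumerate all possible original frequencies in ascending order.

14 kHz, 16 kHz

Frequencies that alias to 4 kHz are k·fs ± 4 kHz for integer k ≥ 0.
k=0: 4 kHz.
k=1: 6 kHz, 14 kHz.
k=2: 16 kHz, 24 kHz.
k=3: 26 kHz, 34 kHz.
Within [11.6 kHz, 17.8 kHz]: 14 kHz, 16 kHz.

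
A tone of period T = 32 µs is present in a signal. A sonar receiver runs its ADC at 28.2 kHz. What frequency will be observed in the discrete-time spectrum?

T = 32 µs → f = 1/T = 31.25 kHz.
31.25 kHz mod fs = 3.05 kHz.
3.05 kHz ≤ fs/2 = 14.1 kHz, appears at 3.05 kHz.

3.05 kHz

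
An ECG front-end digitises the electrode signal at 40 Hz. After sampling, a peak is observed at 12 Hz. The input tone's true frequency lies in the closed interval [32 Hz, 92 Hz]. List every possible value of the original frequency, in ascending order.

Frequencies that alias to 12 Hz are k·fs ± 12 Hz for integer k ≥ 0.
k=0: 12 Hz.
k=1: 28 Hz, 52 Hz.
k=2: 68 Hz, 92 Hz.
k=3: 108 Hz, 132 Hz.
Within [32 Hz, 92 Hz]: 52 Hz, 68 Hz, 92 Hz.

52 Hz, 68 Hz, 92 Hz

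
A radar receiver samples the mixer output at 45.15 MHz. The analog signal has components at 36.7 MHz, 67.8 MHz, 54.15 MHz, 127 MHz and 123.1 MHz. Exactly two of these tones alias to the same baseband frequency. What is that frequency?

fs/2 = 22.575 MHz.
36.7 MHz > fs/2 = 22.575 MHz, folds to fs − 36.7 MHz = 8.45 MHz.
67.8 MHz mod fs = 22.65 MHz.
22.65 MHz > fs/2 = 22.575 MHz, folds to fs − 22.65 MHz = 22.5 MHz.
54.15 MHz mod fs = 9 MHz.
9 MHz ≤ fs/2 = 22.575 MHz, appears at 9 MHz.
127 MHz mod fs = 36.7 MHz.
36.7 MHz > fs/2 = 22.575 MHz, folds to fs − 36.7 MHz = 8.45 MHz.
123.1 MHz mod fs = 32.8 MHz.
32.8 MHz > fs/2 = 22.575 MHz, folds to fs − 32.8 MHz = 12.35 MHz.
36.7 MHz and 127 MHz both map to 8.45 MHz.

8.45 MHz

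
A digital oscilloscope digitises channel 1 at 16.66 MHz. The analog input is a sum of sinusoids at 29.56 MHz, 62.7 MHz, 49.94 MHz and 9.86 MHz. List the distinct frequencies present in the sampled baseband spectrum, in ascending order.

0.04 MHz, 3.76 MHz, 3.94 MHz, 6.8 MHz

fs/2 = 8.33 MHz.
29.56 MHz mod fs = 12.9 MHz.
12.9 MHz > fs/2 = 8.33 MHz, folds to fs − 12.9 MHz = 3.76 MHz.
62.7 MHz mod fs = 12.72 MHz.
12.72 MHz > fs/2 = 8.33 MHz, folds to fs − 12.72 MHz = 3.94 MHz.
49.94 MHz mod fs = 16.62 MHz.
16.62 MHz > fs/2 = 8.33 MHz, folds to fs − 16.62 MHz = 0.04 MHz.
9.86 MHz > fs/2 = 8.33 MHz, folds to fs − 9.86 MHz = 6.8 MHz.
Distinct values: {0.04 MHz, 3.76 MHz, 3.94 MHz, 6.8 MHz}.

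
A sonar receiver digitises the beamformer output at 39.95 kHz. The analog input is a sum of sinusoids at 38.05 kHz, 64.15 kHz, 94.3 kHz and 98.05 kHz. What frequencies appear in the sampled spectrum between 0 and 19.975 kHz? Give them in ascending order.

1.9 kHz, 14.4 kHz, 15.75 kHz, 18.15 kHz

fs/2 = 19.975 kHz.
38.05 kHz > fs/2 = 19.975 kHz, folds to fs − 38.05 kHz = 1.9 kHz.
64.15 kHz mod fs = 24.2 kHz.
24.2 kHz > fs/2 = 19.975 kHz, folds to fs − 24.2 kHz = 15.75 kHz.
94.3 kHz mod fs = 14.4 kHz.
14.4 kHz ≤ fs/2 = 19.975 kHz, appears at 14.4 kHz.
98.05 kHz mod fs = 18.15 kHz.
18.15 kHz ≤ fs/2 = 19.975 kHz, appears at 18.15 kHz.
Distinct values: {1.9 kHz, 14.4 kHz, 15.75 kHz, 18.15 kHz}.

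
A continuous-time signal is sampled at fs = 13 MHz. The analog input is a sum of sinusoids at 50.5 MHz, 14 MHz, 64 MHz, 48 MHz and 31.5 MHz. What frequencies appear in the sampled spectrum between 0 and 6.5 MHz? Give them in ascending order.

fs/2 = 6.5 MHz.
50.5 MHz mod fs = 11.5 MHz.
11.5 MHz > fs/2 = 6.5 MHz, folds to fs − 11.5 MHz = 1.5 MHz.
14 MHz mod fs = 1 MHz.
1 MHz ≤ fs/2 = 6.5 MHz, appears at 1 MHz.
64 MHz mod fs = 12 MHz.
12 MHz > fs/2 = 6.5 MHz, folds to fs − 12 MHz = 1 MHz.
48 MHz mod fs = 9 MHz.
9 MHz > fs/2 = 6.5 MHz, folds to fs − 9 MHz = 4 MHz.
31.5 MHz mod fs = 5.5 MHz.
5.5 MHz ≤ fs/2 = 6.5 MHz, appears at 5.5 MHz.
Distinct values: {1 MHz, 1.5 MHz, 4 MHz, 5.5 MHz}.

1 MHz, 1.5 MHz, 4 MHz, 5.5 MHz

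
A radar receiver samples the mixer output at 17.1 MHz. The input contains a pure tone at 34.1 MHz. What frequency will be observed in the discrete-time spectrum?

0.1 MHz

34.1 MHz mod fs = 17 MHz.
17 MHz > fs/2 = 8.55 MHz, folds to fs − 17 MHz = 0.1 MHz.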